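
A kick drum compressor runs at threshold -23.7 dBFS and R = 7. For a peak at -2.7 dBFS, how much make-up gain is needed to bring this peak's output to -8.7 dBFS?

Overshoot 21 dB → 21/7 = 3 dB after compression, so the compressed level is -23.7 + 3 = -20.7 dBFS.
Make-up = target − compressed = -8.7 − (-20.7) = 12 dB.

12 dB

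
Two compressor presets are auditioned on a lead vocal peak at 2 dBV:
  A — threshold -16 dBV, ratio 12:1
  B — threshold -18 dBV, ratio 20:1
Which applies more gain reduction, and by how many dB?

B, by 2.5 dB

A: 18 dB over, compressed to 1.5 dB over, so 16.5 dB of GR.
B: 20 dB over, compressed to 1 dB over, so 19 dB of GR.
B reduces 2.5 dB more.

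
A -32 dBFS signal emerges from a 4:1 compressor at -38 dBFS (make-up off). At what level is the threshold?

Let T be the threshold. Output overshoot = (input overshoot)/R, so -38 − T = (-32 − T)/4.
4·(-38 − T) = -32 − T → 3·T = -152 − (-32) = -120.
T = -120/3 = -40 dBFS.

-40 dBFS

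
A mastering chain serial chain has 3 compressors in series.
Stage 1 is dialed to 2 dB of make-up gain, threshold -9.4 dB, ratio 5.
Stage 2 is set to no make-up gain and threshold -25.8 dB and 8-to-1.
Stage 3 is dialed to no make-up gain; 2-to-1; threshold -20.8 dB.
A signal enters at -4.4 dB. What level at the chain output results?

-23.375 dB

Stage 1: 5 dB above -9.4 dB, reduced 5:1 to 1 dB above → -8.4 dB; +2 dB make-up → -6.4 dB.
Stage 2: 19.4 dB above -25.8 dB, reduced 8:1 to 2.425 dB above → -23.375 dB.
Stage 3: -23.375 dB ≤ -20.8 dB, so stage 3 doesn't engage; output -23.375 dB.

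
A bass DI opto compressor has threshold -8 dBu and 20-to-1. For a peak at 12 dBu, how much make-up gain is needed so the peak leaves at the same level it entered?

19 dB

Overshoot 20 dB → 20/20 = 1 dB after compression, so the compressed level is -8 + 1 = -7 dBu.
Make-up = target − compressed = 12 − (-7) = 19 dB.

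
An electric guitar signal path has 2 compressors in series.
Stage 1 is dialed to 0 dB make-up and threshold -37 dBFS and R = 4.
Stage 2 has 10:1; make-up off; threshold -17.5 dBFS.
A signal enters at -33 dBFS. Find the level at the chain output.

Stage 1: 4 dB above -37 dBFS, reduced 4:1 to 1 dB above → -36 dBFS.
Stage 2: below threshold (-36 ≤ -17.5); passes unchanged; output -36 dBFS.

-36 dBFS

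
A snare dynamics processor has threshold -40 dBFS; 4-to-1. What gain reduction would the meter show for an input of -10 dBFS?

22.5 dB

-10 dBFS exceeds the threshold by 30 dB.
A 4:1 ratio leaves 7.5 dB of that excess.
GR = overshoot in − overshoot out = 30 − 7.5 = 22.5 dB.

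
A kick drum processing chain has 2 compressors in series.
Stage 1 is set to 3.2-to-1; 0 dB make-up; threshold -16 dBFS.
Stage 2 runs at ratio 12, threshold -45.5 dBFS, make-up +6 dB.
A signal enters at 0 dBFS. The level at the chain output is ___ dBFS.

Stage 1: 16 dB above -16 dBFS, reduced 3.2:1 to 5 dB above → -11 dBFS.
Stage 2: overshoot 34.5 dB → 34.5/12 = 2.875 dB → -42.625 dBFS; +6 dB make-up → -36.625 dBFS.

-36.625 dBFS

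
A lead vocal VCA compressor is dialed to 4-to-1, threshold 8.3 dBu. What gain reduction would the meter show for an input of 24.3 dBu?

12 dB

24.3 dBu exceeds the threshold by 16 dB.
A 4:1 ratio leaves 4 dB of that excess.
Gain reduction = 16 − 4 = 12 dB.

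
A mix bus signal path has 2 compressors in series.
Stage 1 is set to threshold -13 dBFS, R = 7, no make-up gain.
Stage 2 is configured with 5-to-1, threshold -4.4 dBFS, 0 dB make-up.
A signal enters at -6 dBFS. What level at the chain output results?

Stage 1: 7 dB above -13 dBFS, reduced 7:1 to 1 dB above → -12 dBFS.
Stage 2: -12 dBFS ≤ -4.4 dBFS, so stage 2 doesn't engage; output -12 dBFS.

-12 dBFS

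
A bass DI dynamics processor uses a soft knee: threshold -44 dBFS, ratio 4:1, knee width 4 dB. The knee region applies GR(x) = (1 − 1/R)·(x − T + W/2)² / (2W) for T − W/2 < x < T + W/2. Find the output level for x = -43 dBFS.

-43.84375 dBFS

x − T + W/2 = -43 − (-44) + 2 = 3.
GR = (1 − 1/4) × 3² / 8 = 0.75 × 9 / 8 = 0.84375 dB.
Output = -43 − 0.84375 = -43.84375 dBFS.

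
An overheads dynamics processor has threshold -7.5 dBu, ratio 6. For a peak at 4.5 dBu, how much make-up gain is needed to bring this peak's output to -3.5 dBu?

2 dB

Without make-up, output = threshold + overshoot/6 = -7.5 + 2 = -5.5 dBu.
Gap to target: 2 dB.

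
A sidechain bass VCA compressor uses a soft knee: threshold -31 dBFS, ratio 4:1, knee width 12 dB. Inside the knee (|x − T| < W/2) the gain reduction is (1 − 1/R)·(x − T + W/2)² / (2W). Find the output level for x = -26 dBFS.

x − T + W/2 = -26 − (-31) + 6 = 11.
GR = (1 − 1/4) × 11² / 24 = 0.75 × 121 / 24 = 3.78125 dB.
Output = -26 − 3.78125 = -29.78125 dBFS.

-29.78125 dBFS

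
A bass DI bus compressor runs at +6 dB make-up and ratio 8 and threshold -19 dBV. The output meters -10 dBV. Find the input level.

Before make-up, the level was -10 − 6 = -16 dBV.
That's 3 dB above the -19 dBV threshold.
Undo the ratio: input overshoot = 3 × 8 = 24 dB, giving input = 5 dBV.

5 dBV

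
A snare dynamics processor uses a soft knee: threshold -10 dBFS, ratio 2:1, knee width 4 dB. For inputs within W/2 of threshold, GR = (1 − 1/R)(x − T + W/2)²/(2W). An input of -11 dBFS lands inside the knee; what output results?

x − T + W/2 = -11 − (-10) + 2 = 1.
GR = (1 − 1/2) × 1² / 8 = 0.5 × 1 / 8 = 0.0625 dB.
Output = -11 − 0.0625 = -11.0625 dBFS.

-11.0625 dBFS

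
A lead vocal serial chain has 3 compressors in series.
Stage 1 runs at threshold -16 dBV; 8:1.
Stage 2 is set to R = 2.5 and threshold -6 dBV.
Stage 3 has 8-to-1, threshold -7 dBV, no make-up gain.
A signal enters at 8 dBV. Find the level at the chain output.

Stage 1: 8 dBV is 24 dB over -16 dBV; at 8:1 that becomes 3 dB over, giving -13 dBV.
Stage 2: below threshold (-13 ≤ -6); passes unchanged; output -13 dBV.
Stage 3: below threshold (-13 ≤ -7); passes unchanged; output -13 dBV.

-13 dBV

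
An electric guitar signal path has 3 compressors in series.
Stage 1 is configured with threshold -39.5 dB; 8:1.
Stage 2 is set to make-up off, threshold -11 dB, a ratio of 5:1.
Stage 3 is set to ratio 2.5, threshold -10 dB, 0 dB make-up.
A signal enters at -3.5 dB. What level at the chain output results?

-35 dB

Stage 1: 36 dB above -39.5 dB, reduced 8:1 to 4.5 dB above → -35 dB.
Stage 2: below threshold (-35 ≤ -11); passes unchanged; output -35 dB.
Stage 3: below threshold (-35 ≤ -10); passes unchanged; output -35 dB.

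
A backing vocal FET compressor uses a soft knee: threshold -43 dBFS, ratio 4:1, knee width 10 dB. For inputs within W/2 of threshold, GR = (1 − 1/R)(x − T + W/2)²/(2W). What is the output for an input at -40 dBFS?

-42.4 dBFS

x − T + W/2 = -40 − (-43) + 5 = 8.
GR = (1 − 1/4) × 8² / 20 = 0.75 × 64 / 20 = 2.4 dB.
Output = -40 − 2.4 = -42.4 dBFS.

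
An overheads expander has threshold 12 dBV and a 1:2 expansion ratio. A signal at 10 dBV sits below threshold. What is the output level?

The input is 2 dB below the 12 dBV threshold.
A 1:2 expander multiplies undershoot by 2: 2 × 2 = 4 dB below threshold.
Output = 12 − 4 = 8 dBV.

8 dBV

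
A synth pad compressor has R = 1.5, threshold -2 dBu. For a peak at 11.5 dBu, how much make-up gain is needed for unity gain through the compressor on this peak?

4.5 dB

The peak compresses to -2 + 13.5/1.5 = 7 dBu.
To reach 11.5 dBu requires 11.5 − 7 = 4.5 dB of make-up.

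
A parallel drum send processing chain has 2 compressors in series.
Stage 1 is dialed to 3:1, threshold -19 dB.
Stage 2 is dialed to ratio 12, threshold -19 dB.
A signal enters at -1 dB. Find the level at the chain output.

Stage 1: overshoot 18 dB → 18/3 = 6 dB → -13 dB.
Stage 2: 6 dB above -19 dB, reduced 12:1 to 0.5 dB above → -18.5 dB.

-18.5 dB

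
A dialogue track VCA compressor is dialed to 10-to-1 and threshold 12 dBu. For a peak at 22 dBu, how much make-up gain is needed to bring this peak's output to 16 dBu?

Without make-up, output = threshold + overshoot/10 = 12 + 1 = 13 dBu.
Gap to target: 3 dB.

3 dB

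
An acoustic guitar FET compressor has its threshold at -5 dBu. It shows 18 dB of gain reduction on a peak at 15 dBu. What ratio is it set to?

Input overshoot = 15 − (-5) = 20 dB.
Output overshoot = 20 − 18 = 2 dB.
Ratio = input overshoot / output overshoot = 20 / 2 = 10.

10:1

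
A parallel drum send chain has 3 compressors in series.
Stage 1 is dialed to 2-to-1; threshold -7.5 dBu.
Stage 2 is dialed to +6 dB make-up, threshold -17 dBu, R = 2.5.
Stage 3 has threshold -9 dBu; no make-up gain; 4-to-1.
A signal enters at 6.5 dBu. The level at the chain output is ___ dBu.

Stage 1: 14 dB above -7.5 dBu, reduced 2:1 to 7 dB above → -0.5 dBu.
Stage 2: -0.5 dBu is 16.5 dB over -17 dBu; at 2.5:1 that becomes 6.6 dB over, giving -10.4 dBu; +6 dB make-up → -4.4 dBu.
Stage 3: -4.4 dBu is 4.6 dB over -9 dBu; at 4:1 that becomes 1.15 dB over, giving -7.85 dBu.

-7.85 dBu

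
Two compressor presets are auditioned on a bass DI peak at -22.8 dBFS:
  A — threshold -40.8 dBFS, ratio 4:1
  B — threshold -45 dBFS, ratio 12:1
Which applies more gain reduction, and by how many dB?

A: overshoot 18 dB → output overshoot 4.5 dB → GR 13.5 dB.
B: overshoot 22.2 dB → output overshoot 1.85 dB → GR 20.35 dB.
B applies 6.85 dB more gain reduction.

B, by 6.85 dB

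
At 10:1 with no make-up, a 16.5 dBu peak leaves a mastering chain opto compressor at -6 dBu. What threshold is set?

-8.5 dBu

Let T be the threshold. Output overshoot = (input overshoot)/R, so -6 − T = (16.5 − T)/10.
10·(-6 − T) = 16.5 − T → 9·T = -60 − 16.5 = -76.5.
T = -76.5/9 = -8.5 dBu.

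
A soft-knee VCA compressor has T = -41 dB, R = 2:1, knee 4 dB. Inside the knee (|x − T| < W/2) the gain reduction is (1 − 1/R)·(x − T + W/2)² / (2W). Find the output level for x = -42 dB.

x − T + W/2 = -42 − (-41) + 2 = 1.
GR = (1 − 1/2) × 1² / 8 = 0.5 × 1 / 8 = 0.0625 dB.
Output = -42 − 0.0625 = -42.0625 dB.

-42.0625 dB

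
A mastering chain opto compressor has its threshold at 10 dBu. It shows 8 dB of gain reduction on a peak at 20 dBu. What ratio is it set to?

Input overshoot = 20 − 10 = 10 dB.
Output overshoot = 10 − 8 = 2 dB.
Ratio = input overshoot / output overshoot = 10 / 2 = 5.

5:1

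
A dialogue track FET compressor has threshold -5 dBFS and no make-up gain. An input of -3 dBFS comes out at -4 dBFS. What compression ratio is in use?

2:1

Input overshoot = -3 − (-5) = 2 dB; output overshoot = -4 − (-5) = 1 dB.
Ratio = 2 / 1 = 2.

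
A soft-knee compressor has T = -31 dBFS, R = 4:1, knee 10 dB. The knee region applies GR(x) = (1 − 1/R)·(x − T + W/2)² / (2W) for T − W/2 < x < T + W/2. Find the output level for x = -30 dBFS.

x − T + W/2 = -30 − (-31) + 5 = 6.
GR = (1 − 1/4) × 6² / 20 = 0.75 × 36 / 20 = 1.35 dB.
Output = -30 − 1.35 = -31.35 dBFS.

-31.35 dBFS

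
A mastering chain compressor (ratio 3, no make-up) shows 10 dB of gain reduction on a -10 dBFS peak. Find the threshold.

Let T be the threshold. Output overshoot = (input overshoot)/R, so -20 − T = (-10 − T)/3.
3·(-20 − T) = -10 − T → 2·T = -60 − (-10) = -50.
T = -50/2 = -25 dBFS.

-25 dBFS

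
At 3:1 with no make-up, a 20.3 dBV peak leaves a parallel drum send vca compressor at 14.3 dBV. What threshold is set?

11.3 dBV

Input is 9 dB above T (since output overshoot × R = input overshoot: (14.3 − T)·3 = 20.3 − T gives T = 11.3 dBV).
Check: 11.3 + (20.3 − 11.3)/3 = 11.3 + 3 = 14.3 dBV. ✓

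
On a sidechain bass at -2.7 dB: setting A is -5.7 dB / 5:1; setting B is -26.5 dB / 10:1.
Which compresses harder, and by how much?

B, by 19.02 dB

A: overshoot 3 dB → output overshoot 0.6 dB → GR 2.4 dB.
B: overshoot 23.8 dB → output overshoot 2.38 dB → GR 21.42 dB.
B reduces 19.02 dB more.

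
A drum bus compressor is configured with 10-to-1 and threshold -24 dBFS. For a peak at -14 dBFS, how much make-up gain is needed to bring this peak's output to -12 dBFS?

Without make-up, output = threshold + overshoot/10 = -24 + 1 = -23 dBFS.
Gap to target: 11 dB.

11 dB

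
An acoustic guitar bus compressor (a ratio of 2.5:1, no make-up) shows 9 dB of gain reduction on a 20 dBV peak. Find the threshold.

Input is 15 dB above T (since output overshoot × R = input overshoot: (11 − T)·2.5 = 20 − T gives T = 5 dBV).
Check: 5 + (20 − 5)/2.5 = 5 + 6 = 11 dBV. ✓

5 dBV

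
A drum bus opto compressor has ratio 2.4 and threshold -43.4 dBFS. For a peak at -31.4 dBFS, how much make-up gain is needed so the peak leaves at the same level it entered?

7 dB

Without make-up, output = threshold + overshoot/2.4 = -43.4 + 5 = -38.4 dBFS.
Gap to target: 7 dB.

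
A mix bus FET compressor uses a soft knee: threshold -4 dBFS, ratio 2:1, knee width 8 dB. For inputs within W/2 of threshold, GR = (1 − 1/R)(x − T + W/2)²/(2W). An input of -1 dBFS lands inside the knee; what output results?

-2.53125 dBFS

x − T + W/2 = -1 − (-4) + 4 = 7.
GR = (1 − 1/2) × 7² / 16 = 0.5 × 49 / 16 = 1.53125 dB.
Output = -1 − 1.53125 = -2.53125 dBFS.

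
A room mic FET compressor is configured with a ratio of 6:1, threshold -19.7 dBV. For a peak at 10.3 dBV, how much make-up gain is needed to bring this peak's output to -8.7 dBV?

Without make-up, output = threshold + overshoot/6 = -19.7 + 5 = -14.7 dBV.
Gap to target: 6 dB.

6 dB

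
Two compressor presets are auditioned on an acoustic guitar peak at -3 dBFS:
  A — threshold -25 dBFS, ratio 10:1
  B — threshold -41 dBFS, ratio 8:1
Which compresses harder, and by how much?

A: 22 dB over, compressed to 2.2 dB over, so 19.8 dB of GR.
B: 38 dB over, compressed to 4.75 dB over, so 33.25 dB of GR.
B reduces 13.45 dB more.

B, by 13.45 dB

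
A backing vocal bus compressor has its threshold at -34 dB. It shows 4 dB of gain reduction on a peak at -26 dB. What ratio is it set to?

2:1

Input overshoot = -26 − (-34) = 8 dB.
Output overshoot = 8 − 4 = 4 dB.
Ratio = input overshoot / output overshoot = 8 / 4 = 2.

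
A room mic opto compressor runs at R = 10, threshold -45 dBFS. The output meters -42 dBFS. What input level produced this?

That's 3 dB above the -45 dBFS threshold.
Before 10:1 compression the overshoot was 3 × 10 = 30 dB, so input = -45 + 30 = -15 dBFS.

-15 dBFS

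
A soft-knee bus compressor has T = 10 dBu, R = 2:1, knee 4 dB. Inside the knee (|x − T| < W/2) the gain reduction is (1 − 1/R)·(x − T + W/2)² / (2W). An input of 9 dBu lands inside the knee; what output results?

8.9375 dBu

x − T + W/2 = 9 − 10 + 2 = 1.
GR = (1 − 1/2) × 1² / 8 = 0.5 × 1 / 8 = 0.0625 dB.
Output = 9 − 0.0625 = 8.9375 dBu.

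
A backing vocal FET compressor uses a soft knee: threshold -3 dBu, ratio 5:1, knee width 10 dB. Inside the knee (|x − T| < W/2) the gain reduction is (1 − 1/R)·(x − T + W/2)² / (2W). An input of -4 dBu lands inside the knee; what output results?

x − T + W/2 = -4 − (-3) + 5 = 4.
GR = (1 − 1/5) × 4² / 20 = 0.8 × 16 / 20 = 0.64 dB.
Output = -4 − 0.64 = -4.64 dBu.

-4.64 dBu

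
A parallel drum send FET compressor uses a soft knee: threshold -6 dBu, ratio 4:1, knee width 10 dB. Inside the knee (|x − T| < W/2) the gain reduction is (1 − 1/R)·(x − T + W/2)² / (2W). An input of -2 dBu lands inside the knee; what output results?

x − T + W/2 = -2 − (-6) + 5 = 9.
GR = (1 − 1/4) × 9² / 20 = 0.75 × 81 / 20 = 3.0375 dB.
Output = -2 − 3.0375 = -5.0375 dBu.

-5.0375 dBu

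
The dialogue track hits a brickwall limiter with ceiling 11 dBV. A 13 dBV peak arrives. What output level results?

11 dBV

At ∞:1, everything above 11 dBV is held at the ceiling.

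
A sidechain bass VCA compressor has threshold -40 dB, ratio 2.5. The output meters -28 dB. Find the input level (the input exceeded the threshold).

Post-compression overshoot = -28 − (-40) = 12 dB.
Before 2.5:1 compression the overshoot was 12 × 2.5 = 30 dB, so input = -40 + 30 = -10 dB.

-10 dB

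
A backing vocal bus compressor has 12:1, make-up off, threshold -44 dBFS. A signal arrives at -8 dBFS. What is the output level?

-41 dBFS

The input is 36 dB above the -44 dBFS threshold.
The 36 dB excess becomes 3 dB after 12:1 reduction.
So the level is -44 + 3 = -41 dBFS.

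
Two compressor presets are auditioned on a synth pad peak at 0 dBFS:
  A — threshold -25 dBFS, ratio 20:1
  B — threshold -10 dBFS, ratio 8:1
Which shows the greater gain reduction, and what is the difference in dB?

A: overshoot 25 dB → output overshoot 1.25 dB → GR 23.75 dB.
B: overshoot 10 dB → output overshoot 1.25 dB → GR 8.75 dB.
Difference: 15 dB in favour of A.

A, by 15 dB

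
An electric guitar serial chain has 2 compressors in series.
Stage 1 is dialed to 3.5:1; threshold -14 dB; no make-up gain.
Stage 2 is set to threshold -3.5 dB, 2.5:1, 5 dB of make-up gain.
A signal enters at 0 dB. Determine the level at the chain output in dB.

Stage 1: overshoot 14 dB → 14/3.5 = 4 dB → -10 dB.
Stage 2: -10 dB is at or below the -3.5 dB threshold — no compression; make-up brings it to -5 dB.

-5 dB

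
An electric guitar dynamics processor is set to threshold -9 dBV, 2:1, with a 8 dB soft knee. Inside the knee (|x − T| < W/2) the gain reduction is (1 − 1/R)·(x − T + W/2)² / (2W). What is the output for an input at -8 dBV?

x − T + W/2 = -8 − (-9) + 4 = 5.
GR = (1 − 1/2) × 5² / 16 = 0.5 × 25 / 16 = 0.78125 dB.
Output = -8 − 0.78125 = -8.78125 dBV.

-8.78125 dBV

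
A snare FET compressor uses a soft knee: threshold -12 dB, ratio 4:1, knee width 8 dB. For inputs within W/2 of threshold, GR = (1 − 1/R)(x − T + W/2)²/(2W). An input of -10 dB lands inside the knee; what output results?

x − T + W/2 = -10 − (-12) + 4 = 6.
GR = (1 − 1/4) × 6² / 16 = 0.75 × 36 / 16 = 1.6875 dB.
Output = -10 − 1.6875 = -11.6875 dB.

-11.6875 dB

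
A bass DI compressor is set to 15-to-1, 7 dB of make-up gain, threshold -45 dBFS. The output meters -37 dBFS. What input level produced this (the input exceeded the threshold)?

-30 dBFS

Remove make-up: -37 − 7 = -44 dBFS.
The compressed level sits -44 − (-45) = 1 dB over threshold.
Input overshoot = R × output overshoot = 15 dB → input = -45 + 15 = -30 dBFS.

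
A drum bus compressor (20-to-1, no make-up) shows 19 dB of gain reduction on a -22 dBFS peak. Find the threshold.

-42 dBFS

Gain reduction = -22 − (-41) = 19 dB; output overshoot = GR / (R − 1) = 19 / 19 = 1 dB.
Threshold = output − output overshoot = -41 − 1 = -42 dBFS.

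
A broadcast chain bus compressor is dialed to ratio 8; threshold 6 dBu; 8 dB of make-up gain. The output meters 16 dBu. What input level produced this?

22 dBu

Before make-up, the level was 16 − 8 = 8 dBu.
Post-compression overshoot = 8 − 6 = 2 dB.
Before 8:1 compression the overshoot was 2 × 8 = 16 dB, so input = 6 + 16 = 22 dBu.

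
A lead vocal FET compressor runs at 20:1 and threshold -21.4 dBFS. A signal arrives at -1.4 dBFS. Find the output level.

-20.4 dBFS

The input is 20 dB above the -21.4 dBFS threshold.
At 20:1 the overshoot is divided by 20, leaving 1 dB above threshold.
So the level is -21.4 + 1 = -20.4 dBFS.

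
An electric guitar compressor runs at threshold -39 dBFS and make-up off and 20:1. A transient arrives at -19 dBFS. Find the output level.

The input is 20 dB above the -39 dBFS threshold.
20:1 compression reduces that to 20/20 = 1 dB over.
So the level is -39 + 1 = -38 dBFS.

-38 dBFS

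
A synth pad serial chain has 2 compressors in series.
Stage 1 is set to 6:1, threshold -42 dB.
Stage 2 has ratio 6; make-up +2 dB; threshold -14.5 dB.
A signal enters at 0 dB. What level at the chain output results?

-33 dB

Stage 1: overshoot 42 dB → 42/6 = 7 dB → -35 dB.
Stage 2: -35 dB is at or below the -14.5 dB threshold — no compression; make-up brings it to -33 dB.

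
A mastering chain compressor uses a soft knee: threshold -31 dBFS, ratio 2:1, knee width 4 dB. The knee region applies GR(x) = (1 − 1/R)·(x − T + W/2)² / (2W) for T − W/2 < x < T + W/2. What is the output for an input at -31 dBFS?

x − T + W/2 = -31 − (-31) + 2 = 2.
GR = (1 − 1/2) × 2² / 8 = 0.5 × 4 / 8 = 0.25 dB.
Output = -31 − 0.25 = -31.25 dBFS.

-31.25 dBFS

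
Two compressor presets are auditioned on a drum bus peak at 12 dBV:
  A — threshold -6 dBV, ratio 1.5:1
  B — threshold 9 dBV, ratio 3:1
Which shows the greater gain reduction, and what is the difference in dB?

A, by 4 dB

A: GR = 18 − 18/1.5 = 6 dB.
B: GR = 3 − 3/3 = 2 dB.
A applies 4 dB more gain reduction.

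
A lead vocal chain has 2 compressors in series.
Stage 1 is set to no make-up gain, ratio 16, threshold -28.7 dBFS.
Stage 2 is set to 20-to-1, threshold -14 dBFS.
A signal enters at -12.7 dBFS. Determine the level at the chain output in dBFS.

Stage 1: 16 dB above -28.7 dBFS, reduced 16:1 to 1 dB above → -27.7 dBFS.
Stage 2: -27.7 dBFS is at or below the -14 dBFS threshold — no compression; output -27.7 dBFS.

-27.7 dBFS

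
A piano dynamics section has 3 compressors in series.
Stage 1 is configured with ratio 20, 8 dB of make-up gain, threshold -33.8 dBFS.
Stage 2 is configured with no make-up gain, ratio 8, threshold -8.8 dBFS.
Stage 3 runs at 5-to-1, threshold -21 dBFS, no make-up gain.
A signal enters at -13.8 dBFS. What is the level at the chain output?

-24.8 dBFS

Stage 1: overshoot 20 dB → 20/20 = 1 dB → -32.8 dBFS; +8 dB make-up → -24.8 dBFS.
Stage 2: below threshold (-24.8 ≤ -8.8); passes unchanged; output -24.8 dBFS.
Stage 3: below threshold (-24.8 ≤ -21); passes unchanged; output -24.8 dBFS.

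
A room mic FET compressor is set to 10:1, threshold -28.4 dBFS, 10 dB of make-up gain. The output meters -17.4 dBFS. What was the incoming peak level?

Remove make-up: -17.4 − 10 = -27.4 dBFS.
The compressed level sits -27.4 − (-28.4) = 1 dB over threshold.
Input overshoot = R × output overshoot = 10 dB → input = -28.4 + 10 = -18.4 dBFS.

-18.4 dBFS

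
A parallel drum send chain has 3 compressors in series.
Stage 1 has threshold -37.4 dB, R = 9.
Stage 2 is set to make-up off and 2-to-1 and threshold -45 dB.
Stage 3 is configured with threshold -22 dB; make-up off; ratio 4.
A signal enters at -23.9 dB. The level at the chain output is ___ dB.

Stage 1: overshoot 13.5 dB → 13.5/9 = 1.5 dB → -35.9 dB.
Stage 2: 9.1 dB above -45 dB, reduced 2:1 to 4.55 dB above → -40.45 dB.
Stage 3: below threshold (-40.45 ≤ -22); passes unchanged; output -40.45 dB.

-40.45 dB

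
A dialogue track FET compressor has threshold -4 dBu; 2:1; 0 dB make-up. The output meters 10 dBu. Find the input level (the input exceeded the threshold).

That's 14 dB above the -4 dBu threshold.
Undo the ratio: input overshoot = 14 × 2 = 28 dB, giving input = 24 dBu.

24 dBu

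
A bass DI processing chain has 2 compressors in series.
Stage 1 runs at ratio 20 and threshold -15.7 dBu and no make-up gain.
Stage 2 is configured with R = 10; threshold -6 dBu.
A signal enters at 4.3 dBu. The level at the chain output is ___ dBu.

-14.7 dBu

Stage 1: overshoot 20 dB → 20/20 = 1 dB → -14.7 dBu.
Stage 2: -14.7 dBu is at or below the -6 dBu threshold — no compression; output -14.7 dBu.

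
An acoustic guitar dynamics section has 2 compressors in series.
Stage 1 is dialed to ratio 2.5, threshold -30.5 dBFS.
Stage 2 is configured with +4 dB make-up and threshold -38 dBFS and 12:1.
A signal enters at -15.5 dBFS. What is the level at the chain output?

Stage 1: 15 dB above -30.5 dBFS, reduced 2.5:1 to 6 dB above → -24.5 dBFS.
Stage 2: -24.5 dBFS is 13.5 dB over -38 dBFS; at 12:1 that becomes 1.125 dB over, giving -36.875 dBFS; +4 dB make-up → -32.875 dBFS.

-32.875 dBFS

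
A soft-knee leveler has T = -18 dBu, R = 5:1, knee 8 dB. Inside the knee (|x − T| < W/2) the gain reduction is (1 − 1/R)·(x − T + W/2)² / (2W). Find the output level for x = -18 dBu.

x − T + W/2 = -18 − (-18) + 4 = 4.
GR = (1 − 1/5) × 4² / 16 = 0.8 × 16 / 16 = 0.8 dB.
Output = -18 − 0.8 = -18.8 dBu.

-18.8 dBu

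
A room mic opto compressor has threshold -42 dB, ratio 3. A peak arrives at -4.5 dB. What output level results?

-4.5 dB sits 37.5 dB over threshold.
At 3:1 the overshoot is divided by 3, leaving 12.5 dB above threshold.
That puts the output at -29.5 dB.

-29.5 dB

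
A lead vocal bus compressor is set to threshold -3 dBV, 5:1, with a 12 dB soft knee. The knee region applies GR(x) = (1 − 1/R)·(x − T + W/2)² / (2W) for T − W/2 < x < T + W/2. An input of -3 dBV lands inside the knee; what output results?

-4.2 dBV

x − T + W/2 = -3 − (-3) + 6 = 6.
GR = (1 − 1/5) × 6² / 24 = 0.8 × 36 / 24 = 1.2 dB.
Output = -3 − 1.2 = -4.2 dBV.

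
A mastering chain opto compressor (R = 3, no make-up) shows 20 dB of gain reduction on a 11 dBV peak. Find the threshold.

Gain reduction = 11 − (-9) = 20 dB; output overshoot = GR / (R − 1) = 20 / 2 = 10 dB.
Threshold = output − output overshoot = -9 − 10 = -19 dBV.

-19 dBV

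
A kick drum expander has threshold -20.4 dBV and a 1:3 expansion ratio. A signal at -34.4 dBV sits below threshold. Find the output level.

-62.4 dBV

The input is 14 dB below the -20.4 dBV threshold.
A 1:3 expander multiplies undershoot by 3: 14 × 3 = 42 dB below threshold.
Output = -20.4 − 42 = -62.4 dBV.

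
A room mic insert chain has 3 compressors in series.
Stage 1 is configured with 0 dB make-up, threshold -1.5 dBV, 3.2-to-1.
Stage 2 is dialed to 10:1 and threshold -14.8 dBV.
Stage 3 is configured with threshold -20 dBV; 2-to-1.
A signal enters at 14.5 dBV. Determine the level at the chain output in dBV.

-16.485 dBV

Stage 1: 14.5 dBV is 16 dB over -1.5 dBV; at 3.2:1 that becomes 5 dB over, giving 3.5 dBV.
Stage 2: overshoot 18.3 dB → 18.3/10 = 1.83 dB → -12.97 dBV.
Stage 3: 7.03 dB above -20 dBV, reduced 2:1 to 3.515 dB above → -16.485 dBV.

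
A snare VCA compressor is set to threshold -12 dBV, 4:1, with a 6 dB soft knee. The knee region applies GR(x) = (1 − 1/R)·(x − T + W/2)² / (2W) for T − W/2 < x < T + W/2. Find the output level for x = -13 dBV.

x − T + W/2 = -13 − (-12) + 3 = 2.
GR = (1 − 1/4) × 2² / 12 = 0.75 × 4 / 12 = 0.25 dB.
Output = -13 − 0.25 = -13.25 dBV.

-13.25 dBV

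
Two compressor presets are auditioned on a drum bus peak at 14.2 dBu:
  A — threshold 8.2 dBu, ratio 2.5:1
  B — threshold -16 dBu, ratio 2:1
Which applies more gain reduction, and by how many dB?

A: overshoot 6 dB → output overshoot 2.4 dB → GR 3.6 dB.
B: overshoot 30.2 dB → output overshoot 15.1 dB → GR 15.1 dB.
B reduces 11.5 dB more.

B, by 11.5 dB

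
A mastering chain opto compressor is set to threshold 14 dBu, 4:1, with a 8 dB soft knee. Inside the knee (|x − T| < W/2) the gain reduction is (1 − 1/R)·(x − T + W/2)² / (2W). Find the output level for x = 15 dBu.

13.828125 dBu

x − T + W/2 = 15 − 14 + 4 = 5.
GR = (1 − 1/4) × 5² / 16 = 0.75 × 25 / 16 = 1.171875 dB.
Output = 15 − 1.171875 = 13.828125 dBu.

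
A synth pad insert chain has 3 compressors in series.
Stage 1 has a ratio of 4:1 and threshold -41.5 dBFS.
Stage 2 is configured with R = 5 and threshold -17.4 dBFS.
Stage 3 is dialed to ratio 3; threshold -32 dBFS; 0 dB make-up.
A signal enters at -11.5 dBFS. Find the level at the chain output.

-34 dBFS

Stage 1: -11.5 dBFS is 30 dB over -41.5 dBFS; at 4:1 that becomes 7.5 dB over, giving -34 dBFS.
Stage 2: -34 dBFS is at or below the -17.4 dBFS threshold — no compression; output -34 dBFS.
Stage 3: -34 dBFS ≤ -32 dBFS, so stage 3 doesn't engage; output -34 dBFS.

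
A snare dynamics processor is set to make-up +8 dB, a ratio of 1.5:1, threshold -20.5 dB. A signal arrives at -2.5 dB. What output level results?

-2.5 dB sits 18 dB over threshold.
The 18 dB excess becomes 12 dB after 1.5:1 reduction.
So the level is -20.5 + 12 = -8.5 dB; make-up adds 8 dB, giving -0.5 dB.

-0.5 dB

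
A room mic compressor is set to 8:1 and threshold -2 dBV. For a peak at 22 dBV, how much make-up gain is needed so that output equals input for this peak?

21 dB

Overshoot 24 dB → 24/8 = 3 dB after compression, so the compressed level is -2 + 3 = 1 dBV.
Make-up = target − compressed = 22 − 1 = 21 dB.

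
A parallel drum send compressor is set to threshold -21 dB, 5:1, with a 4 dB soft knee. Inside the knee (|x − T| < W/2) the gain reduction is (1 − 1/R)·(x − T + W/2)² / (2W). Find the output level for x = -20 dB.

x − T + W/2 = -20 − (-21) + 2 = 3.
GR = (1 − 1/5) × 3² / 8 = 0.8 × 9 / 8 = 0.9 dB.
Output = -20 − 0.9 = -20.9 dB.

-20.9 dB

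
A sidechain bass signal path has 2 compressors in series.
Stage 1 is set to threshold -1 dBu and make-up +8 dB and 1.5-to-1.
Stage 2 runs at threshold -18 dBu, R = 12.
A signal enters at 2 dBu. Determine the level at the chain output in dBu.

-15.75 dBu

Stage 1: overshoot 3 dB → 3/1.5 = 2 dB → 1 dBu; +8 dB make-up → 9 dBu.
Stage 2: 27 dB above -18 dBu, reduced 12:1 to 2.25 dB above → -15.75 dBu.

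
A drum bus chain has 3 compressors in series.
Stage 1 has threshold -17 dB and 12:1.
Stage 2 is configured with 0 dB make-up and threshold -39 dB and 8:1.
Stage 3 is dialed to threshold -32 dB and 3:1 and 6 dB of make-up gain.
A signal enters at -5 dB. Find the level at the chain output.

-30.125 dB

Stage 1: 12 dB above -17 dB, reduced 12:1 to 1 dB above → -16 dB.
Stage 2: -16 dB is 23 dB over -39 dB; at 8:1 that becomes 2.875 dB over, giving -36.125 dB.
Stage 3: below threshold (-36.125 ≤ -32); passes unchanged; make-up brings it to -30.125 dB.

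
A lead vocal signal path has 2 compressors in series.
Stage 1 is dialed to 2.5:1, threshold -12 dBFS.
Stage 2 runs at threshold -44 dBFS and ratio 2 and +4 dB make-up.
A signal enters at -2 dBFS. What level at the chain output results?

-22 dBFS

Stage 1: overshoot 10 dB → 10/2.5 = 4 dB → -8 dBFS.
Stage 2: -8 dBFS is 36 dB over -44 dBFS; at 2:1 that becomes 18 dB over, giving -26 dBFS; +4 dB make-up → -22 dBFS.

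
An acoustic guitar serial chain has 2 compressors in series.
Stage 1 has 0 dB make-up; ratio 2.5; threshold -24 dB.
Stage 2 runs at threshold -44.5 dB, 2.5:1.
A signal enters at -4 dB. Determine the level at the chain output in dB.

-33.1 dB

Stage 1: -4 dB is 20 dB over -24 dB; at 2.5:1 that becomes 8 dB over, giving -16 dB.
Stage 2: 28.5 dB above -44.5 dB, reduced 2.5:1 to 11.4 dB above → -33.1 dB.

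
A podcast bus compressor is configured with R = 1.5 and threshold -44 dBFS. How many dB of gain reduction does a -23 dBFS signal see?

7 dB

-23 dBFS exceeds the threshold by 21 dB.
At 1.5:1, output sits 21/1.5 = 14 dB above threshold.
So the signal is attenuated by 21 − 14 = 7 dB.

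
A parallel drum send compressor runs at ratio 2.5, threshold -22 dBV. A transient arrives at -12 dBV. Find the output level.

-12 dBV sits 10 dB over threshold.
The 10 dB excess becomes 4 dB after 2.5:1 reduction.
Output = -22 + 4 = -18 dBV.

-18 dBV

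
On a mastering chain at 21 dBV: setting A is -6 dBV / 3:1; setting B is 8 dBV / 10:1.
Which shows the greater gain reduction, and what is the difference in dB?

A: overshoot 27 dB → output overshoot 9 dB → GR 18 dB.
B: overshoot 13 dB → output overshoot 1.3 dB → GR 11.7 dB.
A reduces 6.3 dB more.

A, by 6.3 dB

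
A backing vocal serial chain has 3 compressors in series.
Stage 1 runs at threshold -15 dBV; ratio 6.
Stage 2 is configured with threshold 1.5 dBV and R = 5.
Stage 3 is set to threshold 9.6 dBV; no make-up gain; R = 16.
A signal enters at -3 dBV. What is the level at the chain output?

-13 dBV

Stage 1: -3 dBV is 12 dB over -15 dBV; at 6:1 that becomes 2 dB over, giving -13 dBV.
Stage 2: -13 dBV is at or below the 1.5 dBV threshold — no compression; output -13 dBV.
Stage 3: -13 dBV is at or below the 9.6 dBV threshold — no compression; output -13 dBV.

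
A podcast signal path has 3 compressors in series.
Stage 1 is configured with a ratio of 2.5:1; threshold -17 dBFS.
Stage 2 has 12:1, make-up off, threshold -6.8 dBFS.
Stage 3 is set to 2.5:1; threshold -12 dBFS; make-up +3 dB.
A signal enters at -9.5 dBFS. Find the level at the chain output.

-11 dBFS

Stage 1: 7.5 dB above -17 dBFS, reduced 2.5:1 to 3 dB above → -14 dBFS.
Stage 2: -14 dBFS ≤ -6.8 dBFS, so stage 2 doesn't engage; output -14 dBFS.
Stage 3: below threshold (-14 ≤ -12); passes unchanged; make-up brings it to -11 dBFS.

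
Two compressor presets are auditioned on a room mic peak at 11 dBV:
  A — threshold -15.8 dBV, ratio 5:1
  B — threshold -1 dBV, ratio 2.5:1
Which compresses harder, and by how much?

A: overshoot 26.8 dB → output overshoot 5.36 dB → GR 21.44 dB.
B: overshoot 12 dB → output overshoot 4.8 dB → GR 7.2 dB.
A applies 14.24 dB more gain reduction.

A, by 14.24 dB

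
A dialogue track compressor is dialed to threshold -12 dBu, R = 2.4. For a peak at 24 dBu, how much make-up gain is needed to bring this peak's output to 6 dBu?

Overshoot 36 dB → 36/2.4 = 15 dB after compression, so the compressed level is -12 + 15 = 3 dBu.
Make-up = target − compressed = 6 − 3 = 3 dB.

3 dB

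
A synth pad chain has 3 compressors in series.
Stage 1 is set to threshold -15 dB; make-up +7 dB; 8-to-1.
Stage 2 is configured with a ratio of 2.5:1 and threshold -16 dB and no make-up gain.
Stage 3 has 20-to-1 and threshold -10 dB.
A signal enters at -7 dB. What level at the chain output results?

-12.4 dB

Stage 1: -7 dB is 8 dB over -15 dB; at 8:1 that becomes 1 dB over, giving -14 dB; +7 dB make-up → -7 dB.
Stage 2: 9 dB above -16 dB, reduced 2.5:1 to 3.6 dB above → -12.4 dB.
Stage 3: below threshold (-12.4 ≤ -10); passes unchanged; output -12.4 dB.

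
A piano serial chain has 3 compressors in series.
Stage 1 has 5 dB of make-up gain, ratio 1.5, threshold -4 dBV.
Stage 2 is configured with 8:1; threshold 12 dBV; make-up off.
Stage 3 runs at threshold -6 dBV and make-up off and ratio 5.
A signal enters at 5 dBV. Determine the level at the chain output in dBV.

Stage 1: 9 dB above -4 dBV, reduced 1.5:1 to 6 dB above → 2 dBV; +5 dB make-up → 7 dBV.
Stage 2: 7 dBV is at or below the 12 dBV threshold — no compression; output 7 dBV.
Stage 3: 13 dB above -6 dBV, reduced 5:1 to 2.6 dB above → -3.4 dBV.

-3.4 dBV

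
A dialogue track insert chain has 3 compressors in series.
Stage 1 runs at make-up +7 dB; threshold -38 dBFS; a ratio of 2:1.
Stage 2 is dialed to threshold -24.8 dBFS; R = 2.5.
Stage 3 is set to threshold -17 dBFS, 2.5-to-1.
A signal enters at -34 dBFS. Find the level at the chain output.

Stage 1: overshoot 4 dB → 4/2 = 2 dB → -36 dBFS; +7 dB make-up → -29 dBFS.
Stage 2: below threshold (-29 ≤ -24.8); passes unchanged; output -29 dBFS.
Stage 3: -29 dBFS is at or below the -17 dBFS threshold — no compression; output -29 dBFS.

-29 dBFS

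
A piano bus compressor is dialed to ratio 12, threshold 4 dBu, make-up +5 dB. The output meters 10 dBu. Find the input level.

Before make-up, the level was 10 − 5 = 5 dBu.
That's 1 dB above the 4 dBu threshold.
Input overshoot = R × output overshoot = 12 dB → input = 4 + 12 = 16 dBu.

16 dBu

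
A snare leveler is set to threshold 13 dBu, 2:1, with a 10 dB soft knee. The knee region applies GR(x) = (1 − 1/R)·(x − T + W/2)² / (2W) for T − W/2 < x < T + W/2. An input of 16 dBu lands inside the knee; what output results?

x − T + W/2 = 16 − 13 + 5 = 8.
GR = (1 − 1/2) × 8² / 20 = 0.5 × 64 / 20 = 1.6 dB.
Output = 16 − 1.6 = 14.4 dBu.

14.4 dBu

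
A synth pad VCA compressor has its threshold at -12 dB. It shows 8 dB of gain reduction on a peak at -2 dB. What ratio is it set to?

5:1

Input overshoot = -2 − (-12) = 10 dB.
Output overshoot = 10 − 8 = 2 dB.
Ratio = input overshoot / output overshoot = 10 / 2 = 5.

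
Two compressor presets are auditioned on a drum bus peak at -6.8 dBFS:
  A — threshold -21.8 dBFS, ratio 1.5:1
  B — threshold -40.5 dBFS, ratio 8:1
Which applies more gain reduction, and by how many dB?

A: GR = 15 − 15/1.5 = 5 dB.
B: GR = 33.7 − 33.7/8 = 29.4875 dB.
B applies 24.4875 dB more gain reduction.

B, by 24.4875 dB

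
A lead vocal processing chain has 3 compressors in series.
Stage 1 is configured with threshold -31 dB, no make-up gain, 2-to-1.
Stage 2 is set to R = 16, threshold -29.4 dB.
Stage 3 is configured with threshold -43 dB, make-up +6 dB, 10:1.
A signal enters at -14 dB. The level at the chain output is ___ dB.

Stage 1: overshoot 17 dB → 17/2 = 8.5 dB → -22.5 dB.
Stage 2: overshoot 6.9 dB → 6.9/16 = 0.43125 dB → -28.96875 dB.
Stage 3: 14.03125 dB above -43 dB, reduced 10:1 to 1.403125 dB above → -41.596875 dB; +6 dB make-up → -35.596875 dB.

-35.596875 dB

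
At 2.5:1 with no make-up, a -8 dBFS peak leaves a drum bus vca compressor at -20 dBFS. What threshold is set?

-28 dBFS

Let T be the threshold. Output overshoot = (input overshoot)/R, so -20 − T = (-8 − T)/2.5.
2.5·(-20 − T) = -8 − T → 1.5·T = -50 − (-8) = -42.
T = -42/1.5 = -28 dBFS.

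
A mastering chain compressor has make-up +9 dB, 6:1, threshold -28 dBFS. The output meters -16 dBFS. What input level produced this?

-10 dBFS

Stripping the +9 dB make-up gives -25 dBFS at the gain stage.
Post-compression overshoot = -25 − (-28) = 3 dB.
Undo the ratio: input overshoot = 3 × 6 = 18 dB, giving input = -10 dBFS.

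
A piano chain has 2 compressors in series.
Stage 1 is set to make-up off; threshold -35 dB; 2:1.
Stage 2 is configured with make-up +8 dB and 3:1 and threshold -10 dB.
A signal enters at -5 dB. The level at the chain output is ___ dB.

Stage 1: overshoot 30 dB → 30/2 = 15 dB → -20 dB.
Stage 2: below threshold (-20 ≤ -10); passes unchanged; make-up brings it to -12 dB.

-12 dB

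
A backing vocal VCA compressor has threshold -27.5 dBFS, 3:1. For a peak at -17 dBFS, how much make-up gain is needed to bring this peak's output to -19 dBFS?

5 dB

The peak compresses to -27.5 + 10.5/3 = -24 dBFS.
To reach -19 dBFS requires -19 − (-24) = 5 dB of make-up.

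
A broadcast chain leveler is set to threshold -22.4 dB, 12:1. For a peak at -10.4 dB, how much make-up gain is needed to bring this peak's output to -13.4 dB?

8 dB

Overshoot 12 dB → 12/12 = 1 dB after compression, so the compressed level is -22.4 + 1 = -21.4 dB.
Make-up = target − compressed = -13.4 − (-21.4) = 8 dB.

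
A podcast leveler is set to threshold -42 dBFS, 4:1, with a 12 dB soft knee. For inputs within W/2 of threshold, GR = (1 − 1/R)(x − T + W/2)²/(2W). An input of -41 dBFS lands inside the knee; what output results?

x − T + W/2 = -41 − (-42) + 6 = 7.
GR = (1 − 1/4) × 7² / 24 = 0.75 × 49 / 24 = 1.53125 dB.
Output = -41 − 1.53125 = -42.53125 dBFS.

-42.53125 dBFS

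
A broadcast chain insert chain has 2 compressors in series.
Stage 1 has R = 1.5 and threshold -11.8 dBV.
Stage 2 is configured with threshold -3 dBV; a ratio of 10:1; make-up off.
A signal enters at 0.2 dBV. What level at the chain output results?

Stage 1: 12 dB above -11.8 dBV, reduced 1.5:1 to 8 dB above → -3.8 dBV.
Stage 2: below threshold (-3.8 ≤ -3); passes unchanged; output -3.8 dBV.

-3.8 dBV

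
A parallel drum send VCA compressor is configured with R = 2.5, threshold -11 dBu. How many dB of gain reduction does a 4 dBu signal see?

9 dB

4 dBu exceeds the threshold by 15 dB.
A 2.5:1 ratio leaves 6 dB of that excess.
Gain reduction = 15 − 6 = 9 dB.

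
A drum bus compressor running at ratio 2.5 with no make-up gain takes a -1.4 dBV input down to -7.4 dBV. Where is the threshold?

Input is 10 dB above T (since output overshoot × R = input overshoot: (-7.4 − T)·2.5 = -1.4 − T gives T = -11.4 dBV).
Check: -11.4 + (-1.4 − (-11.4))/2.5 = -11.4 + 4 = -7.4 dBV. ✓

-11.4 dBV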